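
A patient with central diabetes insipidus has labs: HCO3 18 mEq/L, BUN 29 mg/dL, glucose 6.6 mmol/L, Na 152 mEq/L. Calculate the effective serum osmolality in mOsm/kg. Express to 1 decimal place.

Effective osmolality excludes urea (freely permeant across cell membranes):
2·Na + glucose
= 2·152 + 6.6
= 304 + 6.6
= 310.6 mOsm/kg

310.6 mOsm/kg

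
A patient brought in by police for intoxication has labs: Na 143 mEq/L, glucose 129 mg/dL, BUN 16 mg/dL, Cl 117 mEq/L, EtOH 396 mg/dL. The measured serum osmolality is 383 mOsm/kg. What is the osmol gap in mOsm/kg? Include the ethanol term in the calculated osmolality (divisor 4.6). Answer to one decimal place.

-2.0 mOsm/kg

Calculated osmolality = 2·Na + glucose/18 + BUN/2.8 + ethanol/4.6
= 2·143 + 129/18 + 16/2.8 + 396/4.6
= 286 + 7.17 + 5.71 + 86.09
= 384.97 mOsm/kg ≈ 385.0 mOsm/kg
Osmolar gap = measured − calculated = 383 − 385.0 = -2.0 mOsm/kg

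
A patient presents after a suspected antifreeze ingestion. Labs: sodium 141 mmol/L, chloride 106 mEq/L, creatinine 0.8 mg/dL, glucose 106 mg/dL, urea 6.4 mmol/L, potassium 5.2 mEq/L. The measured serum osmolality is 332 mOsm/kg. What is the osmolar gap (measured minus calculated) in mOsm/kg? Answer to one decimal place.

37.7 mOsm/kg

Calculated osmolality = 2·Na + glucose/18 + urea
= 2·141 + 106/18 + 6.4
= 282 + 5.89 + 6.40
= 294.29 mOsm/kg ≈ 294.3 mOsm/kg
Osmolar gap = measured − calculated = 332 − 294.3 = 37.7 mOsm/kg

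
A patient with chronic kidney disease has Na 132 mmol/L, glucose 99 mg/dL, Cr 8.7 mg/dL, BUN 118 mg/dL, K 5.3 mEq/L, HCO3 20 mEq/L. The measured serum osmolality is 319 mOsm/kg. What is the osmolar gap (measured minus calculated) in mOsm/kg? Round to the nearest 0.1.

Calculated osmolality = 2·Na + glucose/18 + BUN/2.8
= 2·132 + 99/18 + 118/2.8
= 264 + 5.50 + 42.14
= 311.64 mOsm/kg ≈ 311.6 mOsm/kg
Osmolar gap = measured − calculated = 319 − 311.6 = 7.4 mOsm/kg

7.4 mOsm/kg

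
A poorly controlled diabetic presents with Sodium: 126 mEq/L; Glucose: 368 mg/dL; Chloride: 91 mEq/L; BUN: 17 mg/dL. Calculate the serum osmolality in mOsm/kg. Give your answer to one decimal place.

Calculated osmolality = 2·Na + glucose/18 + BUN/2.8
= 2·126 + 368/18 + 17/2.8
= 252 + 20.44 + 6.07
= 278.51 mOsm/kg

278.5 mOsm/kg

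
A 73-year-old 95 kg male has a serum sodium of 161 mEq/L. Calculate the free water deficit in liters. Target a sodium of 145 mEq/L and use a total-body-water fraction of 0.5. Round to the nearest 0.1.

TBW = 0.5 · 95 = 47.5 L
Free water deficit = TBW · (Na/145 − 1)
= 47.5 · (161/145 − 1)
= 47.5 · 0.1103
= 5.24 L

5.2 L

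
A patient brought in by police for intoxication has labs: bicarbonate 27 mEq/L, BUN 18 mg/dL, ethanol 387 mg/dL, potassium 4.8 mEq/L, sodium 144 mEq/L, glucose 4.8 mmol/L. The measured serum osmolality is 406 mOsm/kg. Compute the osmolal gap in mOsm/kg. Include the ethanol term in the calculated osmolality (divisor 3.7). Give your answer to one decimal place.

Calculated osmolality = 2·Na + glucose + BUN/2.8 + ethanol/3.7
= 2·144 + 4.8 + 18/2.8 + 387/3.7
= 288 + 4.80 + 6.43 + 104.59
= 403.82 mOsm/kg ≈ 403.8 mOsm/kg
Osmolar gap = measured − calculated = 406 − 403.8 = 2.2 mOsm/kg

2.2 mOsm/kg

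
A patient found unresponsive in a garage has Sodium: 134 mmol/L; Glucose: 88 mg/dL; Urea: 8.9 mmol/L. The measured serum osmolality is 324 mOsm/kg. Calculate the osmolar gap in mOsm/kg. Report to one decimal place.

42.2 mOsm/kg

Calculated osmolality = 2·Na + glucose/18 + urea
= 2·134 + 88/18 + 8.9
= 268 + 4.89 + 8.90
= 281.79 mOsm/kg ≈ 281.8 mOsm/kg
Osmolar gap = measured − calculated = 324 − 281.8 = 42.2 mOsm/kg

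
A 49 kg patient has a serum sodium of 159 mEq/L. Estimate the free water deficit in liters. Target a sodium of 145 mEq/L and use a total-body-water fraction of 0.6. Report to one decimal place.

TBW = 0.6 · 49 = 29.4 L
Free water deficit = TBW · (Na/145 − 1)
= 29.4 · (159/145 − 1)
= 29.4 · 0.0966
= 2.84 L

2.8 L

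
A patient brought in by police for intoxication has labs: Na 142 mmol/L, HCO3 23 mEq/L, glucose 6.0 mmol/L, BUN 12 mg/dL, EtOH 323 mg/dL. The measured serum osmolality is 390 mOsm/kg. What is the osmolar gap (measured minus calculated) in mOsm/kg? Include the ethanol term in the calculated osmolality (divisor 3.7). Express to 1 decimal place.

8.4 mOsm/kg

Calculated osmolality = 2·Na + glucose + BUN/2.8 + ethanol/3.7
= 2·142 + 6 + 12/2.8 + 323/3.7
= 284 + 6 + 4.29 + 87.30
= 381.59 mOsm/kg ≈ 381.6 mOsm/kg
Osmolar gap = measured − calculated = 390 − 381.6 = 8.4 mOsm/kg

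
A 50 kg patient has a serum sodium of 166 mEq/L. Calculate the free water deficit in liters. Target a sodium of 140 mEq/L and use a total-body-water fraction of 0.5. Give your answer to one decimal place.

4.6 L

TBW = 0.5 · 50 = 25 L
Free water deficit = TBW · (Na/140 − 1)
= 25 · (166/140 − 1)
= 25 · 0.1857
= 4.64 L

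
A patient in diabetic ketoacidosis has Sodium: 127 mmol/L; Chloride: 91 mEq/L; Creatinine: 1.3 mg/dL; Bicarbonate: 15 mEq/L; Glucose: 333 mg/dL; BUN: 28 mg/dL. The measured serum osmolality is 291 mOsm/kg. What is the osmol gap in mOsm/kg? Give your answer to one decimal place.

Calculated osmolality = 2·Na + glucose/18 + BUN/2.8
= 2·127 + 333/18 + 28/2.8
= 254 + 18.50 + 10
= 282.5 mOsm/kg ≈ 282.5 mOsm/kg
Osmolar gap = measured − calculated = 291 − 282.5 = 8.5 mOsm/kg

8.5 mOsm/kg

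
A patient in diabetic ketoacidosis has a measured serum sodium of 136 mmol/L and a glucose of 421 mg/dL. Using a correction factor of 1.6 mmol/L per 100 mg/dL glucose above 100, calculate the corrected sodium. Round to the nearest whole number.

141 mmol/L

Corrected Na = measured Na + 1.6 · (glucose − 100)/100
= 136 + 1.6 · (421 − 100)/100
= 136 + 5.1
= 141.1 mmol/L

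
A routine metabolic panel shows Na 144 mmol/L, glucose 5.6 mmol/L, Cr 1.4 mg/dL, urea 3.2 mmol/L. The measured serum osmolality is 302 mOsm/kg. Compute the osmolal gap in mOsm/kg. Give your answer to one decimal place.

Calculated osmolality = 2·Na + glucose + urea
= 2·144 + 5.6 + 3.2
= 288 + 5.60 + 3.20
= 296.8 mOsm/kg ≈ 296.8 mOsm/kg
Osmolar gap = measured − calculated = 302 − 296.8 = 5.2 mOsm/kg

5.2 mOsm/kg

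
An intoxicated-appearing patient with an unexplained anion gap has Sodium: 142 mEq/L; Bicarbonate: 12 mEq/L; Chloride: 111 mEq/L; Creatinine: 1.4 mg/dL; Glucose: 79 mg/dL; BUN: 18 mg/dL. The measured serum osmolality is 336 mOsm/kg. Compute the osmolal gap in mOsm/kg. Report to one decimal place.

41.2 mOsm/kg

Calculated osmolality = 2·Na + glucose/18 + BUN/2.8
= 2·142 + 79/18 + 18/2.8
= 284 + 4.39 + 6.43
= 294.82 mOsm/kg ≈ 294.8 mOsm/kg
Osmolar gap = measured − calculated = 336 − 294.8 = 41.2 mOsm/kg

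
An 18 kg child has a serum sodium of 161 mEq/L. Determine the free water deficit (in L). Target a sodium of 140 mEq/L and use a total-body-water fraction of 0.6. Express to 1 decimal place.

TBW = 0.6 · 18 = 10.8 L
Free water deficit = TBW · (Na/140 − 1)
= 10.8 · (161/140 − 1)
= 10.8 · 0.15
= 1.62 L

1.6 L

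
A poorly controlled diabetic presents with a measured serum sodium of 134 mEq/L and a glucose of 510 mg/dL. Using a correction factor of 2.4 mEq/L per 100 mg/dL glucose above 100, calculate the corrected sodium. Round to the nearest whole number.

144 mEq/L

Corrected Na = measured Na + 2.4 · (glucose − 100)/100
= 134 + 2.4 · (510 − 100)/100
= 134 + 9.8
= 143.8 mEq/L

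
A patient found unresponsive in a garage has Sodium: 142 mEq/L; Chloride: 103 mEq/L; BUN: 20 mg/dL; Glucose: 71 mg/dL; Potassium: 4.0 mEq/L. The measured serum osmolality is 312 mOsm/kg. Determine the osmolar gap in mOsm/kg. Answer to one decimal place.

16.9 mOsm/kg

Calculated osmolality = 2·Na + glucose/18 + BUN/2.8
= 2·142 + 71/18 + 20/2.8
= 284 + 3.94 + 7.14
= 295.08 mOsm/kg ≈ 295.1 mOsm/kg
Osmolar gap = measured − calculated = 312 − 295.1 = 16.9 mOsm/kg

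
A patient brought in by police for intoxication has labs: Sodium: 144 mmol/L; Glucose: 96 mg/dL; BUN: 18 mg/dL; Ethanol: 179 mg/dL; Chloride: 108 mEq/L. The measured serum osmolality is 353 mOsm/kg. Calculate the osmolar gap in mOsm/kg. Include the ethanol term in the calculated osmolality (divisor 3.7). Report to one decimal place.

Calculated osmolality = 2·Na + glucose/18 + BUN/2.8 + ethanol/3.7
= 2·144 + 96/18 + 18/2.8 + 179/3.7
= 288 + 5.33 + 6.43 + 48.38
= 348.14 mOsm/kg ≈ 348.1 mOsm/kg
Osmolar gap = measured − calculated = 353 − 348.1 = 4.9 mOsm/kg

4.9 mOsm/kg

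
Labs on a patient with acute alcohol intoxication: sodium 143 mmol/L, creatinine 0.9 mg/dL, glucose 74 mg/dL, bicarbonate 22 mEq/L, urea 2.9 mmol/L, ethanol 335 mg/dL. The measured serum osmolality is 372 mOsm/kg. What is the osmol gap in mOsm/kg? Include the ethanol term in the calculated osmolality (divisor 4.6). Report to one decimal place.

6.2 mOsm/kg

Calculated osmolality = 2·Na + glucose/18 + urea + ethanol/4.6
= 2·143 + 74/18 + 2.9 + 335/4.6
= 286 + 4.11 + 2.90 + 72.83
= 365.84 mOsm/kg ≈ 365.8 mOsm/kg
Osmolar gap = measured − calculated = 372 − 365.8 = 6.2 mOsm/kg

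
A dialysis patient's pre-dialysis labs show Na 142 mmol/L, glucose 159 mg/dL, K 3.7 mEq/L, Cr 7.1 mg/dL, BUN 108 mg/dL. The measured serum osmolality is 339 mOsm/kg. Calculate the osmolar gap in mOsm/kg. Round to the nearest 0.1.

7.6 mOsm/kg

Calculated osmolality = 2·Na + glucose/18 + BUN/2.8
= 2·142 + 159/18 + 108/2.8
= 284 + 8.83 + 38.57
= 331.4 mOsm/kg ≈ 331.4 mOsm/kg
Osmolar gap = measured − calculated = 339 − 331.4 = 7.6 mOsm/kg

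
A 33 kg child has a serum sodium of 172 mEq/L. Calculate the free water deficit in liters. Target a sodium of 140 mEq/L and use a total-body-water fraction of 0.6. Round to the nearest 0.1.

4.5 L

TBW = 0.6 · 33 = 19.8 L
Free water deficit = TBW · (Na/140 − 1)
= 19.8 · (172/140 − 1)
= 19.8 · 0.2286
= 4.53 L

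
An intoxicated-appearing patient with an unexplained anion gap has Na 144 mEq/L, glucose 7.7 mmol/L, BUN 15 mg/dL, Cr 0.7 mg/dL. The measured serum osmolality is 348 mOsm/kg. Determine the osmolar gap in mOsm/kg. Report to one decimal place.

Calculated osmolality = 2·Na + glucose + BUN/2.8
= 2·144 + 7.7 + 15/2.8
= 288 + 7.70 + 5.36
= 301.06 mOsm/kg ≈ 301.1 mOsm/kg
Osmolar gap = measured − calculated = 348 − 301.1 = 46.9 mOsm/kg

46.9 mOsm/kg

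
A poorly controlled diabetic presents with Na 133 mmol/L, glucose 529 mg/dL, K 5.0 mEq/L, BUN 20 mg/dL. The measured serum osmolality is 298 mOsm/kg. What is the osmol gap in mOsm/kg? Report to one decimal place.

-4.5 mOsm/kg

Calculated osmolality = 2·Na + glucose/18 + BUN/2.8
= 2·133 + 529/18 + 20/2.8
= 266 + 29.39 + 7.14
= 302.53 mOsm/kg ≈ 302.5 mOsm/kg
Osmolar gap = measured − calculated = 298 − 302.5 = -4.5 mOsm/kg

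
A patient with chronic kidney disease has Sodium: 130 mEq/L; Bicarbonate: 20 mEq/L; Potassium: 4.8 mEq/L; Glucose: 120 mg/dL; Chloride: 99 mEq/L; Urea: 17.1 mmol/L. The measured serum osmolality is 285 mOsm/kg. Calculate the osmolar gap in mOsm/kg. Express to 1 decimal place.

1.2 mOsm/kg

Calculated osmolality = 2·Na + glucose/18 + urea
= 2·130 + 120/18 + 17.1
= 260 + 6.67 + 17.10
= 283.77 mOsm/kg ≈ 283.8 mOsm/kg
Osmolar gap = measured − calculated = 285 − 283.8 = 1.2 mOsm/kg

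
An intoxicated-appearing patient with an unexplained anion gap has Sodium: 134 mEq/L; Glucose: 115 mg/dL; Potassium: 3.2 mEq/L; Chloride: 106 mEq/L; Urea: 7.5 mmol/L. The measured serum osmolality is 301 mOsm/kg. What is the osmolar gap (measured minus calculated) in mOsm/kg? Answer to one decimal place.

19.1 mOsm/kg

Calculated osmolality = 2·Na + glucose/18 + urea
= 2·134 + 115/18 + 7.5
= 268 + 6.39 + 7.50
= 281.89 mOsm/kg ≈ 281.9 mOsm/kg
Osmolar gap = measured − calculated = 301 − 281.9 = 19.1 mOsm/kg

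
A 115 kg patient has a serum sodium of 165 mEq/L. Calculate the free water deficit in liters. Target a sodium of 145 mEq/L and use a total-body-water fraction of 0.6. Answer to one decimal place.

TBW = 0.6 · 115 = 69 L
Free water deficit = TBW · (Na/145 − 1)
= 69 · (165/145 − 1)
= 69 · 0.1379
= 9.52 L

9.5 L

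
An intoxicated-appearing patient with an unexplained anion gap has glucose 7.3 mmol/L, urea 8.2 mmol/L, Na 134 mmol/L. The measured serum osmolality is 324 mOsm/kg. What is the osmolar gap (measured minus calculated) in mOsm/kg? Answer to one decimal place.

40.5 mOsm/kg

Calculated osmolality = 2·Na + glucose + urea
= 2·134 + 7.3 + 8.2
= 268 + 7.30 + 8.20
= 283.5 mOsm/kg ≈ 283.5 mOsm/kg
Osmolar gap = measured − calculated = 324 − 283.5 = 40.5 mOsm/kg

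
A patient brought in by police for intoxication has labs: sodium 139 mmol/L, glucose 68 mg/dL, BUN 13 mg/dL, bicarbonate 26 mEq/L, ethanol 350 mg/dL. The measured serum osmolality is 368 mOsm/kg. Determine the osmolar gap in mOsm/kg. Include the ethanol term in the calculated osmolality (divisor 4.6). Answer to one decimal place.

5.5 mOsm/kg

Calculated osmolality = 2·Na + glucose/18 + BUN/2.8 + ethanol/4.6
= 2·139 + 68/18 + 13/2.8 + 350/4.6
= 278 + 3.78 + 4.64 + 76.09
= 362.51 mOsm/kg ≈ 362.5 mOsm/kg
Osmolar gap = measured − calculated = 368 − 362.5 = 5.5 mOsm/kg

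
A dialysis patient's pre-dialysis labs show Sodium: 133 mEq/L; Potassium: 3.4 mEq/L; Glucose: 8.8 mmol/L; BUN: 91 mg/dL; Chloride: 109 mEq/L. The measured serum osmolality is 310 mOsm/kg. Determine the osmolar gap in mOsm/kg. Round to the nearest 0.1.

Calculated osmolality = 2·Na + glucose + BUN/2.8
= 2·133 + 8.8 + 91/2.8
= 266 + 8.80 + 32.50
= 307.3 mOsm/kg ≈ 307.3 mOsm/kg
Osmolar gap = measured − calculated = 310 − 307.3 = 2.7 mOsm/kg

2.7 mOsm/kg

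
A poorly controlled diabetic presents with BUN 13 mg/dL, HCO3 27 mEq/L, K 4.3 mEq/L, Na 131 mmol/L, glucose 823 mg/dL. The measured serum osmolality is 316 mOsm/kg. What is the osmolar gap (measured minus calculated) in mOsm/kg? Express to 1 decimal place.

3.6 mOsm/kg

Calculated osmolality = 2·Na + glucose/18 + BUN/2.8
= 2·131 + 823/18 + 13/2.8
= 262 + 45.72 + 4.64
= 312.36 mOsm/kg ≈ 312.4 mOsm/kg
Osmolar gap = measured − calculated = 316 − 312.4 = 3.6 mOsm/kg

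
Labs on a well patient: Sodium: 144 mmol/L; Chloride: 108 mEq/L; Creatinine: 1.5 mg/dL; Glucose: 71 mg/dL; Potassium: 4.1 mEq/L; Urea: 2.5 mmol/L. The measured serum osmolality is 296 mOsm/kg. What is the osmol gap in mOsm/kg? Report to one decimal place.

1.6 mOsm/kg

Calculated osmolality = 2·Na + glucose/18 + urea
= 2·144 + 71/18 + 2.5
= 288 + 3.94 + 2.50
= 294.44 mOsm/kg ≈ 294.4 mOsm/kg
Osmolar gap = measured − calculated = 296 − 294.4 = 1.6 mOsm/kg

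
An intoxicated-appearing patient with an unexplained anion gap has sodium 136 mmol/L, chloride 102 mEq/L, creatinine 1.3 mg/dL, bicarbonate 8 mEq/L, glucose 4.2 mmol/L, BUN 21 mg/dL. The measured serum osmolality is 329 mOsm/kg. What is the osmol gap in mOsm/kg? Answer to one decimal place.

45.3 mOsm/kg

Calculated osmolality = 2·Na + glucose + BUN/2.8
= 2·136 + 4.2 + 21/2.8
= 272 + 4.20 + 7.50
= 283.7 mOsm/kg ≈ 283.7 mOsm/kg
Osmolar gap = measured − calculated = 329 − 283.7 = 45.3 mOsm/kg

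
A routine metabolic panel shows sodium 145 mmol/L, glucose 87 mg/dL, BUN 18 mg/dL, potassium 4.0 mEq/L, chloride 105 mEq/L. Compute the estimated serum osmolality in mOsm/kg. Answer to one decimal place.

Calculated osmolality = 2·Na + glucose/18 + BUN/2.8
= 2·145 + 87/18 + 18/2.8
= 290 + 4.83 + 6.43
= 301.26 mOsm/kg

301.3 mOsm/kg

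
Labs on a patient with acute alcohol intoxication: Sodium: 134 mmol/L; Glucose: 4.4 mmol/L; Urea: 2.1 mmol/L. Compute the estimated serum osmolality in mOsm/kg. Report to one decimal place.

274.5 mOsm/kg

Calculated osmolality = 2·Na + glucose + urea
= 2·134 + 4.4 + 2.1
= 268 + 4.40 + 2.10
= 274.5 mOsm/kg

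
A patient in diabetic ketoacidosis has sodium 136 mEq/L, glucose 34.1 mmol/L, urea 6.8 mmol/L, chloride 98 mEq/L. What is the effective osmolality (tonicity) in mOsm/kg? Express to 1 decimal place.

Effective osmolality excludes urea (freely permeant across cell membranes):
2·Na + glucose
= 2·136 + 34.1
= 272 + 34.1
= 306.1 mOsm/kg

306.1 mOsm/kg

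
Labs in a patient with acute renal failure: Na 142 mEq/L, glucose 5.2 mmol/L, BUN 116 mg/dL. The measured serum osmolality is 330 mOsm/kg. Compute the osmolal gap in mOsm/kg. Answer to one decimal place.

-0.6 mOsm/kg

Calculated osmolality = 2·Na + glucose + BUN/2.8
= 2·142 + 5.2 + 116/2.8
= 284 + 5.20 + 41.43
= 330.63 mOsm/kg ≈ 330.6 mOsm/kg
Osmolar gap = measured − calculated = 330 − 330.6 = -0.6 mOsm/kg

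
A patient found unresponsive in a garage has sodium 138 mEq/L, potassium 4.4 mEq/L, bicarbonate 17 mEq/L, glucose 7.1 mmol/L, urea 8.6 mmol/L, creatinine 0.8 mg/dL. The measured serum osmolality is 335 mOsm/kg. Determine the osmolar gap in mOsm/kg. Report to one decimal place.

43.3 mOsm/kg

Calculated osmolality = 2·Na + glucose + urea
= 2·138 + 7.1 + 8.6
= 276 + 7.10 + 8.60
= 291.7 mOsm/kg ≈ 291.7 mOsm/kg
Osmolar gap = measured − calculated = 335 − 291.7 = 43.3 mOsm/kg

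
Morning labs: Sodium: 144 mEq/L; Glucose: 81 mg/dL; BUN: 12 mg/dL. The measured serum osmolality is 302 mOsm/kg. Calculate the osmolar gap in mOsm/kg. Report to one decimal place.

Calculated osmolality = 2·Na + glucose/18 + BUN/2.8
= 2·144 + 81/18 + 12/2.8
= 288 + 4.50 + 4.29
= 296.79 mOsm/kg ≈ 296.8 mOsm/kg
Osmolar gap = measured − calculated = 302 − 296.8 = 5.2 mOsm/kg

5.2 mOsm/kg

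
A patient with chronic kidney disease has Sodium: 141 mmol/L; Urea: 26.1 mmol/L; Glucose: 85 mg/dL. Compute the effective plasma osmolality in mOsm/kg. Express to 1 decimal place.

Effective osmolality excludes urea (freely permeant across cell membranes):
2·Na + glucose/18
= 2·141 + 85/18
= 282 + 4.72
= 286.72 mOsm/kg

286.7 mOsm/kg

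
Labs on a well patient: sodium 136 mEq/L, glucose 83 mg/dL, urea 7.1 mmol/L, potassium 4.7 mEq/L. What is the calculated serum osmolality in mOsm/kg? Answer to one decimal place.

283.7 mOsm/kg

Calculated osmolality = 2·Na + glucose/18 + urea
= 2·136 + 83/18 + 7.1
= 272 + 4.61 + 7.10
= 283.71 mOsm/kg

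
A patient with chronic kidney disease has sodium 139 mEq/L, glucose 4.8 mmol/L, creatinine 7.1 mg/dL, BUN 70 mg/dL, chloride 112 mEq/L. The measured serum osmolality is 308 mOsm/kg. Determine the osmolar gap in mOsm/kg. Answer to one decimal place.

0.2 mOsm/kg

Calculated osmolality = 2·Na + glucose + BUN/2.8
= 2·139 + 4.8 + 70/2.8
= 278 + 4.80 + 25
= 307.8 mOsm/kg ≈ 307.8 mOsm/kg
Osmolar gap = measured − calculated = 308 − 307.8 = 0.2 mOsm/kg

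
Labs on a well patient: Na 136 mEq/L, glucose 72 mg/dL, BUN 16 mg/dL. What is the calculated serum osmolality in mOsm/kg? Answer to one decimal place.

Calculated osmolality = 2·Na + glucose/18 + BUN/2.8
= 2·136 + 72/18 + 16/2.8
= 272 + 4 + 5.71
= 281.71 mOsm/kg

281.7 mOsm/kg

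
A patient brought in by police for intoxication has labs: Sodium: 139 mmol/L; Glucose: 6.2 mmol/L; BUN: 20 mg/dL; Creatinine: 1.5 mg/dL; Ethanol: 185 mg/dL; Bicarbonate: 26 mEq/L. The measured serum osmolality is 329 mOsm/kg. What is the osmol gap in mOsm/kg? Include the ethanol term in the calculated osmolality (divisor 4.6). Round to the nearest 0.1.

Calculated osmolality = 2·Na + glucose + BUN/2.8 + ethanol/4.6
= 2·139 + 6.2 + 20/2.8 + 185/4.6
= 278 + 6.20 + 7.14 + 40.22
= 331.56 mOsm/kg ≈ 331.6 mOsm/kg
Osmolar gap = measured − calculated = 329 − 331.6 = -2.6 mOsm/kg

-2.6 mOsm/kg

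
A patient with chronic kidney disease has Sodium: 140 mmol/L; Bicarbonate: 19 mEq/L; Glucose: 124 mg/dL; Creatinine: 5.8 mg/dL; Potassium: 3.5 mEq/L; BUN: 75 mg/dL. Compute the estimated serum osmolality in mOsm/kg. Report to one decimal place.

313.7 mOsm/kg

Calculated osmolality = 2·Na + glucose/18 + BUN/2.8
= 2·140 + 124/18 + 75/2.8
= 280 + 6.89 + 26.79
= 313.68 mOsm/kg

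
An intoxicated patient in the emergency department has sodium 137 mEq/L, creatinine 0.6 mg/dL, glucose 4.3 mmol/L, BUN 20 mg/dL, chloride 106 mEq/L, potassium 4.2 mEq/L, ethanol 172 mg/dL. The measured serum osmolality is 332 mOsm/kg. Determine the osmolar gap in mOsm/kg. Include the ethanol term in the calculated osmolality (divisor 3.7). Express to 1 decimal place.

Calculated osmolality = 2·Na + glucose + BUN/2.8 + ethanol/3.7
= 2·137 + 4.3 + 20/2.8 + 172/3.7
= 274 + 4.30 + 7.14 + 46.49
= 331.93 mOsm/kg ≈ 331.9 mOsm/kg
Osmolar gap = measured − calculated = 332 − 331.9 = 0.1 mOsm/kg

0.1 mOsm/kg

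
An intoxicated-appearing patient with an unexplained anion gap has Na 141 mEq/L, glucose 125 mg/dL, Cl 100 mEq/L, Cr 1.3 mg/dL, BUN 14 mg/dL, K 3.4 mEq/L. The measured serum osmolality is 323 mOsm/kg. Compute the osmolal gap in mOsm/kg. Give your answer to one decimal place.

Calculated osmolality = 2·Na + glucose/18 + BUN/2.8
= 2·141 + 125/18 + 14/2.8
= 282 + 6.94 + 5
= 293.94 mOsm/kg ≈ 293.9 mOsm/kg
Osmolar gap = measured − calculated = 323 − 293.9 = 29.1 mOsm/kg

29.1 mOsm/kg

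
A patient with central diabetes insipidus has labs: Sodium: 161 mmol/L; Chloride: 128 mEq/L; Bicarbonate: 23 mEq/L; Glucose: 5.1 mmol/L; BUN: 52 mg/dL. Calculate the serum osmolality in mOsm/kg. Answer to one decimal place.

345.7 mOsm/kg

Calculated osmolality = 2·Na + glucose + BUN/2.8
= 2·161 + 5.1 + 52/2.8
= 322 + 5.10 + 18.57
= 345.67 mOsm/kg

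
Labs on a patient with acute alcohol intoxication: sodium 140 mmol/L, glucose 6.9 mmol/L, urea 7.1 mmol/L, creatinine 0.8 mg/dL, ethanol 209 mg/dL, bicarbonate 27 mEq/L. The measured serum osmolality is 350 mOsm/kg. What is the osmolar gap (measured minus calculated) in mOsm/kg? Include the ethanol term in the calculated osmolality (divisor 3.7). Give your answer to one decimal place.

Calculated osmolality = 2·Na + glucose + urea + ethanol/3.7
= 2·140 + 6.9 + 7.1 + 209/3.7
= 280 + 6.90 + 7.10 + 56.49
= 350.49 mOsm/kg ≈ 350.5 mOsm/kg
Osmolar gap = measured − calculated = 350 − 350.5 = -0.5 mOsm/kg

-0.5 mOsm/kg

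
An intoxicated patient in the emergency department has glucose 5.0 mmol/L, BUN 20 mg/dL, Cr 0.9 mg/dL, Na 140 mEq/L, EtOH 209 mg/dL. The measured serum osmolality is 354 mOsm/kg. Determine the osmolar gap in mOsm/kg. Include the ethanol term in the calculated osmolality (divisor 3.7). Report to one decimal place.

Calculated osmolality = 2·Na + glucose + BUN/2.8 + ethanol/3.7
= 2·140 + 5 + 20/2.8 + 209/3.7
= 280 + 5 + 7.14 + 56.49
= 348.63 mOsm/kg ≈ 348.6 mOsm/kg
Osmolar gap = measured − calculated = 354 − 348.6 = 5.4 mOsm/kg

5.4 mOsm/kg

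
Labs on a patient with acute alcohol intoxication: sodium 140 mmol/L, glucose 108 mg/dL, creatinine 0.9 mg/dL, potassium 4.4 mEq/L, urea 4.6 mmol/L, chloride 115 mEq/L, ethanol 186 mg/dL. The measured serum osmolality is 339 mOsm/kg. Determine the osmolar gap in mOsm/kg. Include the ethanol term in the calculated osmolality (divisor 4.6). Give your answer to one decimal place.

8.0 mOsm/kg

Calculated osmolality = 2·Na + glucose/18 + urea + ethanol/4.6
= 2·140 + 108/18 + 4.6 + 186/4.6
= 280 + 6 + 4.60 + 40.43
= 331.03 mOsm/kg ≈ 331.0 mOsm/kg
Osmolar gap = measured − calculated = 339 − 331.0 = 8.0 mOsm/kg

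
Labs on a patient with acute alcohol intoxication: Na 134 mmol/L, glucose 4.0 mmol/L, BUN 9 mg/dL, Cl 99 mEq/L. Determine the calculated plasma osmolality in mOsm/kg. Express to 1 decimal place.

275.2 mOsm/kg

Calculated osmolality = 2·Na + glucose + BUN/2.8
= 2·134 + 4 + 9/2.8
= 268 + 4 + 3.21
= 275.21 mOsm/kg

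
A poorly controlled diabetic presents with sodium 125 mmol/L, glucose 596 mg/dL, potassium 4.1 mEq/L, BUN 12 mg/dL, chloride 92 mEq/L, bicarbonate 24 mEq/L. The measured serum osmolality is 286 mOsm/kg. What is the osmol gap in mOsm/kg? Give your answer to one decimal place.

Calculated osmolality = 2·Na + glucose/18 + BUN/2.8
= 2·125 + 596/18 + 12/2.8
= 250 + 33.11 + 4.29
= 287.4 mOsm/kg ≈ 287.4 mOsm/kg
Osmolar gap = measured − calculated = 286 − 287.4 = -1.4 mOsm/kg

-1.4 mOsm/kg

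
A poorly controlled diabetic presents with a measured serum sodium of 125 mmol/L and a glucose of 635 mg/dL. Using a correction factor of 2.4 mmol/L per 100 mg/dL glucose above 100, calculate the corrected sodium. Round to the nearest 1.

Corrected Na = measured Na + 2.4 · (glucose − 100)/100
= 125 + 2.4 · (635 − 100)/100
= 125 + 12.8
= 137.8 mmol/L

138 mmol/L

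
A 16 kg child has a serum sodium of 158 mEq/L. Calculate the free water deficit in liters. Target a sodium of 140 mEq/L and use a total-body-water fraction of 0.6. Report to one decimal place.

1.2 L

TBW = 0.6 · 16 = 9.6 L
Free water deficit = TBW · (Na/140 − 1)
= 9.6 · (158/140 − 1)
= 9.6 · 0.1286
= 1.23 L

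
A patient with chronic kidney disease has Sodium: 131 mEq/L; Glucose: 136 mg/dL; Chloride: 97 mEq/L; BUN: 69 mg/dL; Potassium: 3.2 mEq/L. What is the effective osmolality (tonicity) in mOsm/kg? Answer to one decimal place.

Effective osmolality excludes urea (freely permeant across cell membranes):
2·Na + glucose/18
= 2·131 + 136/18
= 262 + 7.56
= 269.56 mOsm/kg

269.6 mOsm/kg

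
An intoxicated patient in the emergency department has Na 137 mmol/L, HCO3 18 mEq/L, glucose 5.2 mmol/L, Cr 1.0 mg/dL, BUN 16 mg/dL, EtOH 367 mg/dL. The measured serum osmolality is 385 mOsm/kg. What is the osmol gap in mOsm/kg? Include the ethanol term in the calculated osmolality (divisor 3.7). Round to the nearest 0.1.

Calculated osmolality = 2·Na + glucose + BUN/2.8 + ethanol/3.7
= 2·137 + 5.2 + 16/2.8 + 367/3.7
= 274 + 5.20 + 5.71 + 99.19
= 384.1 mOsm/kg ≈ 384.1 mOsm/kg
Osmolar gap = measured − calculated = 385 − 384.1 = 0.9 mOsm/kg

0.9 mOsm/kg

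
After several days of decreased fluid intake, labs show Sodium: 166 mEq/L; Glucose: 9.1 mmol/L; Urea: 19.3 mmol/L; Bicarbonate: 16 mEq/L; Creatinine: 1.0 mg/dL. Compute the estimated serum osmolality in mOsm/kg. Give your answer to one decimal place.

Calculated osmolality = 2·Na + glucose + urea
= 2·166 + 9.1 + 19.3
= 332 + 9.10 + 19.30
= 360.4 mOsm/kg

360.4 mOsm/kg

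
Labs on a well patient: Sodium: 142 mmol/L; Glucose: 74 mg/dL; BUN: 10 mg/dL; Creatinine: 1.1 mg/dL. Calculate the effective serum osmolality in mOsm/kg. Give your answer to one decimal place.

288.1 mOsm/kg

Effective osmolality excludes urea (freely permeant across cell membranes):
2·Na + glucose/18
= 2·142 + 74/18
= 284 + 4.11
= 288.11 mOsm/kg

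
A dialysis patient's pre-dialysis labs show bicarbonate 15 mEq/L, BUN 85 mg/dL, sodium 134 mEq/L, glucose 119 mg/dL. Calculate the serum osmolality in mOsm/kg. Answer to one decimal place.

Calculated osmolality = 2·Na + glucose/18 + BUN/2.8
= 2·134 + 119/18 + 85/2.8
= 268 + 6.61 + 30.36
= 304.97 mOsm/kg

305.0 mOsm/kg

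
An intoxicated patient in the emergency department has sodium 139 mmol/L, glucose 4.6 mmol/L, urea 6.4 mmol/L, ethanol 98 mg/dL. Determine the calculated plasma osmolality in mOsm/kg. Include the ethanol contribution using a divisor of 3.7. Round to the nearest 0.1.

315.5 mOsm/kg

Calculated osmolality = 2·Na + glucose + urea + ethanol/3.7
= 2·139 + 4.6 + 6.4 + 98/3.7
= 278 + 4.60 + 6.40 + 26.49
= 315.49 mOsm/kg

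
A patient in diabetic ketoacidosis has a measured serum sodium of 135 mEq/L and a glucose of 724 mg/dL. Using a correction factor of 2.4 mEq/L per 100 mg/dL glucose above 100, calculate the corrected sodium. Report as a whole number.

Corrected Na = measured Na + 2.4 · (glucose − 100)/100
= 135 + 2.4 · (724 − 100)/100
= 135 + 15
= 150 mEq/L

150 mEq/L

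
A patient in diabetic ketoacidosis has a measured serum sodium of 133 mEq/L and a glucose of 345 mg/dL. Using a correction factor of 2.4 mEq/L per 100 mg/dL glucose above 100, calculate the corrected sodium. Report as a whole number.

Corrected Na = measured Na + 2.4 · (glucose − 100)/100
= 133 + 2.4 · (345 − 100)/100
= 133 + 5.9
= 138.9 mEq/L

139 mEq/L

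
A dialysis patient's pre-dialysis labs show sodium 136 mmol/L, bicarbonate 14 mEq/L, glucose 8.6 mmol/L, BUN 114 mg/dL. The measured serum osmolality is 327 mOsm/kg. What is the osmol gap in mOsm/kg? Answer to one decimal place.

Calculated osmolality = 2·Na + glucose + BUN/2.8
= 2·136 + 8.6 + 114/2.8
= 272 + 8.60 + 40.71
= 321.31 mOsm/kg ≈ 321.3 mOsm/kg
Osmolar gap = measured − calculated = 327 − 321.3 = 5.7 mOsm/kg

5.7 mOsm/kg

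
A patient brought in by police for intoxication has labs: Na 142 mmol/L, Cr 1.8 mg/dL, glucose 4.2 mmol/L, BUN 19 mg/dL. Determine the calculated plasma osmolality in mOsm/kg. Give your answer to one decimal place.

Calculated osmolality = 2·Na + glucose + BUN/2.8
= 2·142 + 4.2 + 19/2.8
= 284 + 4.20 + 6.79
= 294.99 mOsm/kg

295.0 mOsm/kg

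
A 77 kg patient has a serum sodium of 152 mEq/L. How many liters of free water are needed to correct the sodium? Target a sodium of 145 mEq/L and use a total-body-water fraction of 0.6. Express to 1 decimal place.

TBW = 0.6 · 77 = 46.2 L
Free water deficit = TBW · (Na/145 − 1)
= 46.2 · (152/145 − 1)
= 46.2 · 0.0483
= 2.23 L

2.2 L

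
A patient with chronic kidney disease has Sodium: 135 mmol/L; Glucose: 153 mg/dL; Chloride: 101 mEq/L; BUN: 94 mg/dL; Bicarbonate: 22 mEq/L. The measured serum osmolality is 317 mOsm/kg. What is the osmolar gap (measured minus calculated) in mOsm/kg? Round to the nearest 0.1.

Calculated osmolality = 2·Na + glucose/18 + BUN/2.8
= 2·135 + 153/18 + 94/2.8
= 270 + 8.50 + 33.57
= 312.07 mOsm/kg ≈ 312.1 mOsm/kg
Osmolar gap = measured − calculated = 317 − 312.1 = 4.9 mOsm/kg

4.9 mOsm/kg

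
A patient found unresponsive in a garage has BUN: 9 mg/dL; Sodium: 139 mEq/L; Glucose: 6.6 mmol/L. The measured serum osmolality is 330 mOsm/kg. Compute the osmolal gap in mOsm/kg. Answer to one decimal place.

42.2 mOsm/kg

Calculated osmolality = 2·Na + glucose + BUN/2.8
= 2·139 + 6.6 + 9/2.8
= 278 + 6.60 + 3.21
= 287.81 mOsm/kg ≈ 287.8 mOsm/kg
Osmolar gap = measured − calculated = 330 − 287.8 = 42.2 mOsm/kg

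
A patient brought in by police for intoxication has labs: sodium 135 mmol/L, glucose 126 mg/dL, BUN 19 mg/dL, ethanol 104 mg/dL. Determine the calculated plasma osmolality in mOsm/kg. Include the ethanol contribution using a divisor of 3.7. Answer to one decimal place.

Calculated osmolality = 2·Na + glucose/18 + BUN/2.8 + ethanol/3.7
= 2·135 + 126/18 + 19/2.8 + 104/3.7
= 270 + 7 + 6.79 + 28.11
= 311.9 mOsm/kg

311.9 mOsm/kg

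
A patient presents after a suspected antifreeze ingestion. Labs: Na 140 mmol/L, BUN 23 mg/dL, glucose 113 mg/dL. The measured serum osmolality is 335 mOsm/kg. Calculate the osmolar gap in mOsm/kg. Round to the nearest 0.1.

Calculated osmolality = 2·Na + glucose/18 + BUN/2.8
= 2·140 + 113/18 + 23/2.8
= 280 + 6.28 + 8.21
= 294.49 mOsm/kg ≈ 294.5 mOsm/kg
Osmolar gap = measured − calculated = 335 − 294.5 = 40.5 mOsm/kg

40.5 mOsm/kg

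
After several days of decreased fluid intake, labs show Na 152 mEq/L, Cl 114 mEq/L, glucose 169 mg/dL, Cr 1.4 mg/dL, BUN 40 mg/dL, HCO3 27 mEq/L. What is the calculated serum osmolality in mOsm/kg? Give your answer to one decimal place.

327.7 mOsm/kg

Calculated osmolality = 2·Na + glucose/18 + BUN/2.8
= 2·152 + 169/18 + 40/2.8
= 304 + 9.39 + 14.29
= 327.68 mOsm/kg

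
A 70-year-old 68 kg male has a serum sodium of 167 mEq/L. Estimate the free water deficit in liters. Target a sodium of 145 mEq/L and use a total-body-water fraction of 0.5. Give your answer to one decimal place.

5.2 L

TBW = 0.5 · 68 = 34 L
Free water deficit = TBW · (Na/145 − 1)
= 34 · (167/145 − 1)
= 34 · 0.1517
= 5.16 L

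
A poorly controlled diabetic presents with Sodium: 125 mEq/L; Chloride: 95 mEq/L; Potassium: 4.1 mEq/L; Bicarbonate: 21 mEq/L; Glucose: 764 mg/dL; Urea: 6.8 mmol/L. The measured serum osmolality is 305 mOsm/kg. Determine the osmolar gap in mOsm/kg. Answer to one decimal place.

5.8 mOsm/kg

Calculated osmolality = 2·Na + glucose/18 + urea
= 2·125 + 764/18 + 6.8
= 250 + 42.44 + 6.80
= 299.24 mOsm/kg ≈ 299.2 mOsm/kg
Osmolar gap = measured − calculated = 305 − 299.2 = 5.8 mOsm/kg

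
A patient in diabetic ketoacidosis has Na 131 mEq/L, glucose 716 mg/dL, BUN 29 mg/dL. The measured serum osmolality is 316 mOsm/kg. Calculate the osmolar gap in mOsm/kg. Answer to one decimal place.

Calculated osmolality = 2·Na + glucose/18 + BUN/2.8
= 2·131 + 716/18 + 29/2.8
= 262 + 39.78 + 10.36
= 312.14 mOsm/kg ≈ 312.1 mOsm/kg
Osmolar gap = measured − calculated = 316 − 312.1 = 3.9 mOsm/kg

3.9 mOsm/kg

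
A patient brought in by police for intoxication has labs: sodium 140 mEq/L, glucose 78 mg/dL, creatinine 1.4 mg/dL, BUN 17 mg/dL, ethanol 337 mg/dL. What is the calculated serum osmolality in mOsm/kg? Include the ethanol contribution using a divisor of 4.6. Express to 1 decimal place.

Calculated osmolality = 2·Na + glucose/18 + BUN/2.8 + ethanol/4.6
= 2·140 + 78/18 + 17/2.8 + 337/4.6
= 280 + 4.33 + 6.07 + 73.26
= 363.66 mOsm/kg

363.7 mOsm/kg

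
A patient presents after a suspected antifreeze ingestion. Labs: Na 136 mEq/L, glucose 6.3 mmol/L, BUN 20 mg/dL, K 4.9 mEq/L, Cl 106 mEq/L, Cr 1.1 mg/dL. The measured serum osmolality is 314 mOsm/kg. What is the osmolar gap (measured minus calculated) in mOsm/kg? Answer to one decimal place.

28.6 mOsm/kg

Calculated osmolality = 2·Na + glucose + BUN/2.8
= 2·136 + 6.3 + 20/2.8
= 272 + 6.30 + 7.14
= 285.44 mOsm/kg ≈ 285.4 mOsm/kg
Osmolar gap = measured − calculated = 314 − 285.4 = 28.6 mOsm/kg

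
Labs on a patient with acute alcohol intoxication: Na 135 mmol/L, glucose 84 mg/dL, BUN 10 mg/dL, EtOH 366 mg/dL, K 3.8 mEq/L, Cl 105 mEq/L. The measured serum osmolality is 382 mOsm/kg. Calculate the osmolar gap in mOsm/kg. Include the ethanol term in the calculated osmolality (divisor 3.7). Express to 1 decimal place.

Calculated osmolality = 2·Na + glucose/18 + BUN/2.8 + ethanol/3.7
= 2·135 + 84/18 + 10/2.8 + 366/3.7
= 270 + 4.67 + 3.57 + 98.92
= 377.16 mOsm/kg ≈ 377.2 mOsm/kg
Osmolar gap = measured − calculated = 382 − 377.2 = 4.8 mOsm/kg

4.8 mOsm/kg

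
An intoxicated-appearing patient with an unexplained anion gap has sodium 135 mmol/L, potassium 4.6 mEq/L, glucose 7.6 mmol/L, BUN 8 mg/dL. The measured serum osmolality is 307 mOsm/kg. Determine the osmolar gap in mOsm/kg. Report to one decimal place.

Calculated osmolality = 2·Na + glucose + BUN/2.8
= 2·135 + 7.6 + 8/2.8
= 270 + 7.60 + 2.86
= 280.46 mOsm/kg ≈ 280.5 mOsm/kg
Osmolar gap = measured − calculated = 307 − 280.5 = 26.5 mOsm/kg

26.5 mOsm/kg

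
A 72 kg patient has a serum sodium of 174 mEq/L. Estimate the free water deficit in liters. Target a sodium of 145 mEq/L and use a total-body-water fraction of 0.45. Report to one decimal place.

6.5 L

TBW = 0.45 · 72 = 32.4 L
Free water deficit = TBW · (Na/145 − 1)
= 32.4 · (174/145 − 1)
= 32.4 · 0.2
= 6.48 L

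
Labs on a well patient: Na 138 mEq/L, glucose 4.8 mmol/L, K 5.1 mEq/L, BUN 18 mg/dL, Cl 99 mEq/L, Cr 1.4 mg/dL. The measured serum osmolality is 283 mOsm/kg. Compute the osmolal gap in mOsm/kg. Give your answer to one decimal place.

-4.2 mOsm/kg

Calculated osmolality = 2·Na + glucose + BUN/2.8
= 2·138 + 4.8 + 18/2.8
= 276 + 4.80 + 6.43
= 287.23 mOsm/kg ≈ 287.2 mOsm/kg
Osmolar gap = measured − calculated = 283 − 287.2 = -4.2 mOsm/kg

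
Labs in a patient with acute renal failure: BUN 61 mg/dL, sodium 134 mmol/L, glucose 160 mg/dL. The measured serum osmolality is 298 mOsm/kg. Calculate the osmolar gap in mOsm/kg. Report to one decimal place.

Calculated osmolality = 2·Na + glucose/18 + BUN/2.8
= 2·134 + 160/18 + 61/2.8
= 268 + 8.89 + 21.79
= 298.68 mOsm/kg ≈ 298.7 mOsm/kg
Osmolar gap = measured − calculated = 298 − 298.7 = -0.7 mOsm/kg

-0.7 mOsm/kg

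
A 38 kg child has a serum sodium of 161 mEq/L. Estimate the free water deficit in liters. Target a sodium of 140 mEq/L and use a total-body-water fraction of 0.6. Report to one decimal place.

TBW = 0.6 · 38 = 22.8 L
Free water deficit = TBW · (Na/140 − 1)
= 22.8 · (161/140 − 1)
= 22.8 · 0.15
= 3.42 L

3.4 L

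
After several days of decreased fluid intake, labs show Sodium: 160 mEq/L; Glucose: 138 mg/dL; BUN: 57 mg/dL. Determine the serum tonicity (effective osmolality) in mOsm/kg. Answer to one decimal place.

Effective osmolality excludes urea (freely permeant across cell membranes):
2·Na + glucose/18
= 2·160 + 138/18
= 320 + 7.67
= 327.67 mOsm/kg

327.7 mOsm/kg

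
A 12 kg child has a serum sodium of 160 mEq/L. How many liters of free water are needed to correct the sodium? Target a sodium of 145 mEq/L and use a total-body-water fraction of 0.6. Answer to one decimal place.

TBW = 0.6 · 12 = 7.2 L
Free water deficit = TBW · (Na/145 − 1)
= 7.2 · (160/145 − 1)
= 7.2 · 0.1034
= 0.74 L

0.7 L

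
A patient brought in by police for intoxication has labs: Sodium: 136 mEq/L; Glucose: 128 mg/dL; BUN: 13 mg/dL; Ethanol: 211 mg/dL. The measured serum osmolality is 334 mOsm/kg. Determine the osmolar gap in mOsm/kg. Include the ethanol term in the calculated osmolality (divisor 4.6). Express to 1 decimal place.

Calculated osmolality = 2·Na + glucose/18 + BUN/2.8 + ethanol/4.6
= 2·136 + 128/18 + 13/2.8 + 211/4.6
= 272 + 7.11 + 4.64 + 45.87
= 329.62 mOsm/kg ≈ 329.6 mOsm/kg
Osmolar gap = measured − calculated = 334 − 329.6 = 4.4 mOsm/kg

4.4 mOsm/kg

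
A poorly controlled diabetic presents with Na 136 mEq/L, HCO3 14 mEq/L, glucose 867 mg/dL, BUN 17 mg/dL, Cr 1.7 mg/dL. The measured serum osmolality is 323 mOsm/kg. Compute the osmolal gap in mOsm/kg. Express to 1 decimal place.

-3.2 mOsm/kg

Calculated osmolality = 2·Na + glucose/18 + BUN/2.8
= 2·136 + 867/18 + 17/2.8
= 272 + 48.17 + 6.07
= 326.24 mOsm/kg ≈ 326.2 mOsm/kg
Osmolar gap = measured − calculated = 323 − 326.2 = -3.2 mOsm/kg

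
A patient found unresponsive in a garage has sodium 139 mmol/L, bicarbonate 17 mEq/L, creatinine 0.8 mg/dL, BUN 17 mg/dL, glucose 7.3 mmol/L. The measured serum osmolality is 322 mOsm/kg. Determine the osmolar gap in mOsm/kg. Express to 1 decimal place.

Calculated osmolality = 2·Na + glucose + BUN/2.8
= 2·139 + 7.3 + 17/2.8
= 278 + 7.30 + 6.07
= 291.37 mOsm/kg ≈ 291.4 mOsm/kg
Osmolar gap = measured − calculated = 322 − 291.4 = 30.6 mOsm/kg

30.6 mOsm/kg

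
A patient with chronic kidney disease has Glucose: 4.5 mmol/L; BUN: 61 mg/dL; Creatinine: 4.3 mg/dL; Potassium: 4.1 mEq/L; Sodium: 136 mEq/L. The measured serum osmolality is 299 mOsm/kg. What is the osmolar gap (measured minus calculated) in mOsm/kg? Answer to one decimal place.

0.7 mOsm/kg

Calculated osmolality = 2·Na + glucose + BUN/2.8
= 2·136 + 4.5 + 61/2.8
= 272 + 4.50 + 21.79
= 298.29 mOsm/kg ≈ 298.3 mOsm/kg
Osmolar gap = measured − calculated = 299 − 298.3 = 0.7 mOsm/kg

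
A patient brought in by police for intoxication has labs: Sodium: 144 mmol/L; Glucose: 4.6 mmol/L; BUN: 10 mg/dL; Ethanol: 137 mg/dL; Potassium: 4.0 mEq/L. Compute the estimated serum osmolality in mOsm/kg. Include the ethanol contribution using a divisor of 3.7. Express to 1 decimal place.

333.2 mOsm/kg

Calculated osmolality = 2·Na + glucose + BUN/2.8 + ethanol/3.7
= 2·144 + 4.6 + 10/2.8 + 137/3.7
= 288 + 4.60 + 3.57 + 37.03
= 333.2 mOsm/kg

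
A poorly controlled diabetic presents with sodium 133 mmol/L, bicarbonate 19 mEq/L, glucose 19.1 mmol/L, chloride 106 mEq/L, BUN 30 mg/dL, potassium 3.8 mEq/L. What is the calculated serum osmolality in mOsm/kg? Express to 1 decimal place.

295.8 mOsm/kg

Calculated osmolality = 2·Na + glucose + BUN/2.8
= 2·133 + 19.1 + 30/2.8
= 266 + 19.10 + 10.71
= 295.81 mOsm/kg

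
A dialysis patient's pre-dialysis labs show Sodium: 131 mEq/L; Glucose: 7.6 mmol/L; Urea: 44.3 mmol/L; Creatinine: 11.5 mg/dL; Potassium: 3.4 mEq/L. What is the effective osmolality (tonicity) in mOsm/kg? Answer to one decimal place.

Effective osmolality excludes urea (freely permeant across cell membranes):
2·Na + glucose
= 2·131 + 7.6
= 262 + 7.6
= 269.6 mOsm/kg

269.6 mOsm/kg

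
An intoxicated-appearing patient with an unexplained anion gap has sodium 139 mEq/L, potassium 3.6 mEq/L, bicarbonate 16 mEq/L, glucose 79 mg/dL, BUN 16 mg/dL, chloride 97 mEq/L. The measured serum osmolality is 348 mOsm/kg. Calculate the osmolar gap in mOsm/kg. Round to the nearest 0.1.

59.9 mOsm/kg

Calculated osmolality = 2·Na + glucose/18 + BUN/2.8
= 2·139 + 79/18 + 16/2.8
= 278 + 4.39 + 5.71
= 288.1 mOsm/kg ≈ 288.1 mOsm/kg
Osmolar gap = measured − calculated = 348 − 288.1 = 59.9 mOsm/kg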